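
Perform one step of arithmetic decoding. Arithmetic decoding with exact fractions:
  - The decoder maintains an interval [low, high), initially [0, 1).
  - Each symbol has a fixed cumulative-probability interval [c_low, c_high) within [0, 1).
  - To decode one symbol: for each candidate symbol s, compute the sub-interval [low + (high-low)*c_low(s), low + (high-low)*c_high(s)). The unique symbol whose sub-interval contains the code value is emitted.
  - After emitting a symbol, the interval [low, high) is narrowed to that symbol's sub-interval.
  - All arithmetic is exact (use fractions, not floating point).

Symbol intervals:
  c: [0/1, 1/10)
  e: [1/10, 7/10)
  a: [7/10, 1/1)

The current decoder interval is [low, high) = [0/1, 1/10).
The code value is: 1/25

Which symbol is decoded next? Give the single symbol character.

Answer: e

Derivation:
Interval width = high − low = 1/10 − 0/1 = 1/10
Scaled code = (code − low) / width = (1/25 − 0/1) / 1/10 = 2/5
  c: [0/1, 1/10) 
  e: [1/10, 7/10) ← scaled code falls here ✓
  a: [7/10, 1/1) 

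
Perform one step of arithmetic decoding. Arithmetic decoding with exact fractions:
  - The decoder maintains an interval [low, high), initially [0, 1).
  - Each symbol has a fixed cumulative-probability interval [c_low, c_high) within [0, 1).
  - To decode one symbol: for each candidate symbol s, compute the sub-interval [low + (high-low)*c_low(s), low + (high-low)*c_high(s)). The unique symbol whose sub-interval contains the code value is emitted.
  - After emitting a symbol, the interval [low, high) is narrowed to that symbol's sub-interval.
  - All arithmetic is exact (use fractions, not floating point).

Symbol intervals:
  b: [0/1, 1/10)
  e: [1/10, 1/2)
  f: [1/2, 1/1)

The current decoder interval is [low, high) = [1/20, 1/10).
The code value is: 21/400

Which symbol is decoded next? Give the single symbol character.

Interval width = high − low = 1/10 − 1/20 = 1/20
Scaled code = (code − low) / width = (21/400 − 1/20) / 1/20 = 1/20
  b: [0/1, 1/10) ← scaled code falls here ✓
  e: [1/10, 1/2) 
  f: [1/2, 1/1) 

Answer: b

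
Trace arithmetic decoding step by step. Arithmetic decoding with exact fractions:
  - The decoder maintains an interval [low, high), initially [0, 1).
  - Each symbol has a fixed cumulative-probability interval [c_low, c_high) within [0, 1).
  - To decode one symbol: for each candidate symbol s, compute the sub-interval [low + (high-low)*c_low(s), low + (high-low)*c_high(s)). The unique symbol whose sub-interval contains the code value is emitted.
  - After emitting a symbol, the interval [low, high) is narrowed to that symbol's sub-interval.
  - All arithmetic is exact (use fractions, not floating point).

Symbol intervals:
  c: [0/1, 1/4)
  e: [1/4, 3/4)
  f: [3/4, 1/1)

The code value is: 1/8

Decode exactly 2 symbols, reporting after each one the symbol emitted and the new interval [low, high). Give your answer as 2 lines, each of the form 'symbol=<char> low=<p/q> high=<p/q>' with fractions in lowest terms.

Step 1: interval [0/1, 1/1), width = 1/1 - 0/1 = 1/1
  'c': [0/1 + 1/1*0/1, 0/1 + 1/1*1/4) = [0/1, 1/4) <- contains code 1/8
  'e': [0/1 + 1/1*1/4, 0/1 + 1/1*3/4) = [1/4, 3/4)
  'f': [0/1 + 1/1*3/4, 0/1 + 1/1*1/1) = [3/4, 1/1)
  emit 'c', narrow to [0/1, 1/4)
Step 2: interval [0/1, 1/4), width = 1/4 - 0/1 = 1/4
  'c': [0/1 + 1/4*0/1, 0/1 + 1/4*1/4) = [0/1, 1/16)
  'e': [0/1 + 1/4*1/4, 0/1 + 1/4*3/4) = [1/16, 3/16) <- contains code 1/8
  'f': [0/1 + 1/4*3/4, 0/1 + 1/4*1/1) = [3/16, 1/4)
  emit 'e', narrow to [1/16, 3/16)

Answer: symbol=c low=0/1 high=1/4
symbol=e low=1/16 high=3/16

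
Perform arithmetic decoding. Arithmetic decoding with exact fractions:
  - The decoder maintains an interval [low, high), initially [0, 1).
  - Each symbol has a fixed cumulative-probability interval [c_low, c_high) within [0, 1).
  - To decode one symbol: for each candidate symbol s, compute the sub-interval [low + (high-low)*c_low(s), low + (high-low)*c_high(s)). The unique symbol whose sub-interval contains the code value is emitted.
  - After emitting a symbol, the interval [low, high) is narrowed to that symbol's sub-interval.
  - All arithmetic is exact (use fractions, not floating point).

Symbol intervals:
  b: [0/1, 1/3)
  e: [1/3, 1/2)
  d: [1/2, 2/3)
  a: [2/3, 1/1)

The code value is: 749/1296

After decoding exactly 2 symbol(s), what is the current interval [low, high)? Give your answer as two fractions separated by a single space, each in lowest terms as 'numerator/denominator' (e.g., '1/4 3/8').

Answer: 5/9 7/12

Derivation:
Step 1: interval [0/1, 1/1), width = 1/1 - 0/1 = 1/1
  'b': [0/1 + 1/1*0/1, 0/1 + 1/1*1/3) = [0/1, 1/3)
  'e': [0/1 + 1/1*1/3, 0/1 + 1/1*1/2) = [1/3, 1/2)
  'd': [0/1 + 1/1*1/2, 0/1 + 1/1*2/3) = [1/2, 2/3) <- contains code 749/1296
  'a': [0/1 + 1/1*2/3, 0/1 + 1/1*1/1) = [2/3, 1/1)
  emit 'd', narrow to [1/2, 2/3)
Step 2: interval [1/2, 2/3), width = 2/3 - 1/2 = 1/6
  'b': [1/2 + 1/6*0/1, 1/2 + 1/6*1/3) = [1/2, 5/9)
  'e': [1/2 + 1/6*1/3, 1/2 + 1/6*1/2) = [5/9, 7/12) <- contains code 749/1296
  'd': [1/2 + 1/6*1/2, 1/2 + 1/6*2/3) = [7/12, 11/18)
  'a': [1/2 + 1/6*2/3, 1/2 + 1/6*1/1) = [11/18, 2/3)
  emit 'e', narrow to [5/9, 7/12)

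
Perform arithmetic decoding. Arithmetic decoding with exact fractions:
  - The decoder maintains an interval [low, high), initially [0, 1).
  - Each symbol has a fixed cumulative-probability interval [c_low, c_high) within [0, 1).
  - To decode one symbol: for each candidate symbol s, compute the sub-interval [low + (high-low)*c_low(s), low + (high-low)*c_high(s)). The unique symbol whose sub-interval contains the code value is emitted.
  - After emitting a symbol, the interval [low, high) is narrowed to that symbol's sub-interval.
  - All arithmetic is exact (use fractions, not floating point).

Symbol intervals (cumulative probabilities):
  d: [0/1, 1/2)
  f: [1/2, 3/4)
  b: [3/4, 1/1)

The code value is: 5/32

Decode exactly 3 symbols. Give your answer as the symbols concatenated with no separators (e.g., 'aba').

Answer: ddf

Derivation:
Step 1: interval [0/1, 1/1), width = 1/1 - 0/1 = 1/1
  'd': [0/1 + 1/1*0/1, 0/1 + 1/1*1/2) = [0/1, 1/2) <- contains code 5/32
  'f': [0/1 + 1/1*1/2, 0/1 + 1/1*3/4) = [1/2, 3/4)
  'b': [0/1 + 1/1*3/4, 0/1 + 1/1*1/1) = [3/4, 1/1)
  emit 'd', narrow to [0/1, 1/2)
Step 2: interval [0/1, 1/2), width = 1/2 - 0/1 = 1/2
  'd': [0/1 + 1/2*0/1, 0/1 + 1/2*1/2) = [0/1, 1/4) <- contains code 5/32
  'f': [0/1 + 1/2*1/2, 0/1 + 1/2*3/4) = [1/4, 3/8)
  'b': [0/1 + 1/2*3/4, 0/1 + 1/2*1/1) = [3/8, 1/2)
  emit 'd', narrow to [0/1, 1/4)
Step 3: interval [0/1, 1/4), width = 1/4 - 0/1 = 1/4
  'd': [0/1 + 1/4*0/1, 0/1 + 1/4*1/2) = [0/1, 1/8)
  'f': [0/1 + 1/4*1/2, 0/1 + 1/4*3/4) = [1/8, 3/16) <- contains code 5/32
  'b': [0/1 + 1/4*3/4, 0/1 + 1/4*1/1) = [3/16, 1/4)
  emit 'f', narrow to [1/8, 3/16)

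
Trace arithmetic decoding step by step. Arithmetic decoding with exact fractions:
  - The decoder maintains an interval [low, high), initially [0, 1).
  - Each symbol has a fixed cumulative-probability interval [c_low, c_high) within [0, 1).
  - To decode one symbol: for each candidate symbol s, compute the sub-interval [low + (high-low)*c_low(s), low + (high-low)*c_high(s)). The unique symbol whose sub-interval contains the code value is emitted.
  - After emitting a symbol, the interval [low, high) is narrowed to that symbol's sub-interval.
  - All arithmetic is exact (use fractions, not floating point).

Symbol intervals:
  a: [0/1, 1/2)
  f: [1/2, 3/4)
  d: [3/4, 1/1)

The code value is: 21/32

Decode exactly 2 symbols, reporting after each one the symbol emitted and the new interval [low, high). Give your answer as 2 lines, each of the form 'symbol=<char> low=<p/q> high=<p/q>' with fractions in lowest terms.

Answer: symbol=f low=1/2 high=3/4
symbol=f low=5/8 high=11/16

Derivation:
Step 1: interval [0/1, 1/1), width = 1/1 - 0/1 = 1/1
  'a': [0/1 + 1/1*0/1, 0/1 + 1/1*1/2) = [0/1, 1/2)
  'f': [0/1 + 1/1*1/2, 0/1 + 1/1*3/4) = [1/2, 3/4) <- contains code 21/32
  'd': [0/1 + 1/1*3/4, 0/1 + 1/1*1/1) = [3/4, 1/1)
  emit 'f', narrow to [1/2, 3/4)
Step 2: interval [1/2, 3/4), width = 3/4 - 1/2 = 1/4
  'a': [1/2 + 1/4*0/1, 1/2 + 1/4*1/2) = [1/2, 5/8)
  'f': [1/2 + 1/4*1/2, 1/2 + 1/4*3/4) = [5/8, 11/16) <- contains code 21/32
  'd': [1/2 + 1/4*3/4, 1/2 + 1/4*1/1) = [11/16, 3/4)
  emit 'f', narrow to [5/8, 11/16)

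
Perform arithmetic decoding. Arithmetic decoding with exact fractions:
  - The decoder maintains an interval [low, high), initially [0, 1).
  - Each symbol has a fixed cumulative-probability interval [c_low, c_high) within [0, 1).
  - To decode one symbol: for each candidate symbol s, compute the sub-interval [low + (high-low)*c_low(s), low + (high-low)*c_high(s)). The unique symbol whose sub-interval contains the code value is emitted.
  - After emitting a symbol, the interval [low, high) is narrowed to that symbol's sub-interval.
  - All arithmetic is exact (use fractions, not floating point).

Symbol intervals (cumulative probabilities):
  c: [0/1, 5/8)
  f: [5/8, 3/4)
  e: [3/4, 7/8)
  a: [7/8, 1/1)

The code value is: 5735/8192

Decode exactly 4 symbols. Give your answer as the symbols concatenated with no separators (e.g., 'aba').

Answer: fcaf

Derivation:
Step 1: interval [0/1, 1/1), width = 1/1 - 0/1 = 1/1
  'c': [0/1 + 1/1*0/1, 0/1 + 1/1*5/8) = [0/1, 5/8)
  'f': [0/1 + 1/1*5/8, 0/1 + 1/1*3/4) = [5/8, 3/4) <- contains code 5735/8192
  'e': [0/1 + 1/1*3/4, 0/1 + 1/1*7/8) = [3/4, 7/8)
  'a': [0/1 + 1/1*7/8, 0/1 + 1/1*1/1) = [7/8, 1/1)
  emit 'f', narrow to [5/8, 3/4)
Step 2: interval [5/8, 3/4), width = 3/4 - 5/8 = 1/8
  'c': [5/8 + 1/8*0/1, 5/8 + 1/8*5/8) = [5/8, 45/64) <- contains code 5735/8192
  'f': [5/8 + 1/8*5/8, 5/8 + 1/8*3/4) = [45/64, 23/32)
  'e': [5/8 + 1/8*3/4, 5/8 + 1/8*7/8) = [23/32, 47/64)
  'a': [5/8 + 1/8*7/8, 5/8 + 1/8*1/1) = [47/64, 3/4)
  emit 'c', narrow to [5/8, 45/64)
Step 3: interval [5/8, 45/64), width = 45/64 - 5/8 = 5/64
  'c': [5/8 + 5/64*0/1, 5/8 + 5/64*5/8) = [5/8, 345/512)
  'f': [5/8 + 5/64*5/8, 5/8 + 5/64*3/4) = [345/512, 175/256)
  'e': [5/8 + 5/64*3/4, 5/8 + 5/64*7/8) = [175/256, 355/512)
  'a': [5/8 + 5/64*7/8, 5/8 + 5/64*1/1) = [355/512, 45/64) <- contains code 5735/8192
  emit 'a', narrow to [355/512, 45/64)
Step 4: interval [355/512, 45/64), width = 45/64 - 355/512 = 5/512
  'c': [355/512 + 5/512*0/1, 355/512 + 5/512*5/8) = [355/512, 2865/4096)
  'f': [355/512 + 5/512*5/8, 355/512 + 5/512*3/4) = [2865/4096, 1435/2048) <- contains code 5735/8192
  'e': [355/512 + 5/512*3/4, 355/512 + 5/512*7/8) = [1435/2048, 2875/4096)
  'a': [355/512 + 5/512*7/8, 355/512 + 5/512*1/1) = [2875/4096, 45/64)
  emit 'f', narrow to [2865/4096, 1435/2048)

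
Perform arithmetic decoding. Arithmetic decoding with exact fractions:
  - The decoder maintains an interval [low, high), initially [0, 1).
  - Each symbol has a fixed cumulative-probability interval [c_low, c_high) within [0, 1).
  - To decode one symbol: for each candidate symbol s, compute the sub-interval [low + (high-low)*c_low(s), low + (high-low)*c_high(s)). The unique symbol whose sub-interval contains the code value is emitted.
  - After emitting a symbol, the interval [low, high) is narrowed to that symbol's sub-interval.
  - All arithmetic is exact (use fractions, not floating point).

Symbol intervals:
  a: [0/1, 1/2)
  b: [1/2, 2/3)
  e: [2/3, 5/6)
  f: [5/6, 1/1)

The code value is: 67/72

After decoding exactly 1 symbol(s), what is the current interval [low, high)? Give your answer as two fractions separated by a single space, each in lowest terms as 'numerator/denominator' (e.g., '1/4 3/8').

Step 1: interval [0/1, 1/1), width = 1/1 - 0/1 = 1/1
  'a': [0/1 + 1/1*0/1, 0/1 + 1/1*1/2) = [0/1, 1/2)
  'b': [0/1 + 1/1*1/2, 0/1 + 1/1*2/3) = [1/2, 2/3)
  'e': [0/1 + 1/1*2/3, 0/1 + 1/1*5/6) = [2/3, 5/6)
  'f': [0/1 + 1/1*5/6, 0/1 + 1/1*1/1) = [5/6, 1/1) <- contains code 67/72
  emit 'f', narrow to [5/6, 1/1)

Answer: 5/6 1/1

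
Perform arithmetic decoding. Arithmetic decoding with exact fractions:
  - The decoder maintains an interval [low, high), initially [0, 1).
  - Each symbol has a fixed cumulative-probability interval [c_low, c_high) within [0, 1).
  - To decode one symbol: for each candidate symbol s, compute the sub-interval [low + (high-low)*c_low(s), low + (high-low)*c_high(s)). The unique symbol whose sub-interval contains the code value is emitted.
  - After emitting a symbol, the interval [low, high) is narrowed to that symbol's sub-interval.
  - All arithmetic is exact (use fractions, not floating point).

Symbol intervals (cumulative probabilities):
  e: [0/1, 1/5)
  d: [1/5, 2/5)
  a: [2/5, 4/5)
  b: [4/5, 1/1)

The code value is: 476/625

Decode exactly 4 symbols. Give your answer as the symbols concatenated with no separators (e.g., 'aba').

Answer: abad

Derivation:
Step 1: interval [0/1, 1/1), width = 1/1 - 0/1 = 1/1
  'e': [0/1 + 1/1*0/1, 0/1 + 1/1*1/5) = [0/1, 1/5)
  'd': [0/1 + 1/1*1/5, 0/1 + 1/1*2/5) = [1/5, 2/5)
  'a': [0/1 + 1/1*2/5, 0/1 + 1/1*4/5) = [2/5, 4/5) <- contains code 476/625
  'b': [0/1 + 1/1*4/5, 0/1 + 1/1*1/1) = [4/5, 1/1)
  emit 'a', narrow to [2/5, 4/5)
Step 2: interval [2/5, 4/5), width = 4/5 - 2/5 = 2/5
  'e': [2/5 + 2/5*0/1, 2/5 + 2/5*1/5) = [2/5, 12/25)
  'd': [2/5 + 2/5*1/5, 2/5 + 2/5*2/5) = [12/25, 14/25)
  'a': [2/5 + 2/5*2/5, 2/5 + 2/5*4/5) = [14/25, 18/25)
  'b': [2/5 + 2/5*4/5, 2/5 + 2/5*1/1) = [18/25, 4/5) <- contains code 476/625
  emit 'b', narrow to [18/25, 4/5)
Step 3: interval [18/25, 4/5), width = 4/5 - 18/25 = 2/25
  'e': [18/25 + 2/25*0/1, 18/25 + 2/25*1/5) = [18/25, 92/125)
  'd': [18/25 + 2/25*1/5, 18/25 + 2/25*2/5) = [92/125, 94/125)
  'a': [18/25 + 2/25*2/5, 18/25 + 2/25*4/5) = [94/125, 98/125) <- contains code 476/625
  'b': [18/25 + 2/25*4/5, 18/25 + 2/25*1/1) = [98/125, 4/5)
  emit 'a', narrow to [94/125, 98/125)
Step 4: interval [94/125, 98/125), width = 98/125 - 94/125 = 4/125
  'e': [94/125 + 4/125*0/1, 94/125 + 4/125*1/5) = [94/125, 474/625)
  'd': [94/125 + 4/125*1/5, 94/125 + 4/125*2/5) = [474/625, 478/625) <- contains code 476/625
  'a': [94/125 + 4/125*2/5, 94/125 + 4/125*4/5) = [478/625, 486/625)
  'b': [94/125 + 4/125*4/5, 94/125 + 4/125*1/1) = [486/625, 98/125)
  emit 'd', narrow to [474/625, 478/625)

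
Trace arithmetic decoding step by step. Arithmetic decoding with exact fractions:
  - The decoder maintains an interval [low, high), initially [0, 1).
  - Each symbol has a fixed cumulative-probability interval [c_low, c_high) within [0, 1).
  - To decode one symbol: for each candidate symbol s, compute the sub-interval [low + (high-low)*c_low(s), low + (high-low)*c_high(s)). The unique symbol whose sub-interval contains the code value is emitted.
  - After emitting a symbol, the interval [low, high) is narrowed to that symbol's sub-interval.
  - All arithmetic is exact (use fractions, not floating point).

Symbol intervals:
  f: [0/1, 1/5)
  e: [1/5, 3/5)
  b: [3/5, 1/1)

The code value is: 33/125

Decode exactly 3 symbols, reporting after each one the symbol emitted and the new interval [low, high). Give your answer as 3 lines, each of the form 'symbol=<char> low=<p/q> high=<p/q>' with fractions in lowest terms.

Answer: symbol=e low=1/5 high=3/5
symbol=f low=1/5 high=7/25
symbol=b low=31/125 high=7/25

Derivation:
Step 1: interval [0/1, 1/1), width = 1/1 - 0/1 = 1/1
  'f': [0/1 + 1/1*0/1, 0/1 + 1/1*1/5) = [0/1, 1/5)
  'e': [0/1 + 1/1*1/5, 0/1 + 1/1*3/5) = [1/5, 3/5) <- contains code 33/125
  'b': [0/1 + 1/1*3/5, 0/1 + 1/1*1/1) = [3/5, 1/1)
  emit 'e', narrow to [1/5, 3/5)
Step 2: interval [1/5, 3/5), width = 3/5 - 1/5 = 2/5
  'f': [1/5 + 2/5*0/1, 1/5 + 2/5*1/5) = [1/5, 7/25) <- contains code 33/125
  'e': [1/5 + 2/5*1/5, 1/5 + 2/5*3/5) = [7/25, 11/25)
  'b': [1/5 + 2/5*3/5, 1/5 + 2/5*1/1) = [11/25, 3/5)
  emit 'f', narrow to [1/5, 7/25)
Step 3: interval [1/5, 7/25), width = 7/25 - 1/5 = 2/25
  'f': [1/5 + 2/25*0/1, 1/5 + 2/25*1/5) = [1/5, 27/125)
  'e': [1/5 + 2/25*1/5, 1/5 + 2/25*3/5) = [27/125, 31/125)
  'b': [1/5 + 2/25*3/5, 1/5 + 2/25*1/1) = [31/125, 7/25) <- contains code 33/125
  emit 'b', narrow to [31/125, 7/25)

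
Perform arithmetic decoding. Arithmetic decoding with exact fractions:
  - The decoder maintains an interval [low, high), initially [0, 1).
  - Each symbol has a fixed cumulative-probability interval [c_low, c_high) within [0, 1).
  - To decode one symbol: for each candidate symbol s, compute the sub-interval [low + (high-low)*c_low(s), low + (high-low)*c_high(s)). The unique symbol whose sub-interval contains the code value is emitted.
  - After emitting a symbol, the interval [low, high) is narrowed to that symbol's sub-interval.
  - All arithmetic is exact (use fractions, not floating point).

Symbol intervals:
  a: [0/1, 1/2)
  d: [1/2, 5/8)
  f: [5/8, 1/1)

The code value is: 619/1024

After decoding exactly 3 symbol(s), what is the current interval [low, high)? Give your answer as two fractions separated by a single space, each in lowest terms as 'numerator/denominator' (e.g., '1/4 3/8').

Answer: 77/128 311/512

Derivation:
Step 1: interval [0/1, 1/1), width = 1/1 - 0/1 = 1/1
  'a': [0/1 + 1/1*0/1, 0/1 + 1/1*1/2) = [0/1, 1/2)
  'd': [0/1 + 1/1*1/2, 0/1 + 1/1*5/8) = [1/2, 5/8) <- contains code 619/1024
  'f': [0/1 + 1/1*5/8, 0/1 + 1/1*1/1) = [5/8, 1/1)
  emit 'd', narrow to [1/2, 5/8)
Step 2: interval [1/2, 5/8), width = 5/8 - 1/2 = 1/8
  'a': [1/2 + 1/8*0/1, 1/2 + 1/8*1/2) = [1/2, 9/16)
  'd': [1/2 + 1/8*1/2, 1/2 + 1/8*5/8) = [9/16, 37/64)
  'f': [1/2 + 1/8*5/8, 1/2 + 1/8*1/1) = [37/64, 5/8) <- contains code 619/1024
  emit 'f', narrow to [37/64, 5/8)
Step 3: interval [37/64, 5/8), width = 5/8 - 37/64 = 3/64
  'a': [37/64 + 3/64*0/1, 37/64 + 3/64*1/2) = [37/64, 77/128)
  'd': [37/64 + 3/64*1/2, 37/64 + 3/64*5/8) = [77/128, 311/512) <- contains code 619/1024
  'f': [37/64 + 3/64*5/8, 37/64 + 3/64*1/1) = [311/512, 5/8)
  emit 'd', narrow to [77/128, 311/512)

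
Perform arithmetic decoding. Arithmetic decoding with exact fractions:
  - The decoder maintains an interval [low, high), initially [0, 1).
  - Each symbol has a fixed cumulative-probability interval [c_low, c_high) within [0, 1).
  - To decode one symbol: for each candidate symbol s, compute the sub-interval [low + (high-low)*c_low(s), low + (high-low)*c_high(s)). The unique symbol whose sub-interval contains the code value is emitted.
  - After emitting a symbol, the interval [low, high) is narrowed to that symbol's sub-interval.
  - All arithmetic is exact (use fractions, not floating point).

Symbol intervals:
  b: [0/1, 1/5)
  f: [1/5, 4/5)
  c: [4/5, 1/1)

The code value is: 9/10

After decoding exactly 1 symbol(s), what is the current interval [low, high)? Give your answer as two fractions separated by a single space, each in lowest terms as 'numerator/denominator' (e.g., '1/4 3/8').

Step 1: interval [0/1, 1/1), width = 1/1 - 0/1 = 1/1
  'b': [0/1 + 1/1*0/1, 0/1 + 1/1*1/5) = [0/1, 1/5)
  'f': [0/1 + 1/1*1/5, 0/1 + 1/1*4/5) = [1/5, 4/5)
  'c': [0/1 + 1/1*4/5, 0/1 + 1/1*1/1) = [4/5, 1/1) <- contains code 9/10
  emit 'c', narrow to [4/5, 1/1)

Answer: 4/5 1/1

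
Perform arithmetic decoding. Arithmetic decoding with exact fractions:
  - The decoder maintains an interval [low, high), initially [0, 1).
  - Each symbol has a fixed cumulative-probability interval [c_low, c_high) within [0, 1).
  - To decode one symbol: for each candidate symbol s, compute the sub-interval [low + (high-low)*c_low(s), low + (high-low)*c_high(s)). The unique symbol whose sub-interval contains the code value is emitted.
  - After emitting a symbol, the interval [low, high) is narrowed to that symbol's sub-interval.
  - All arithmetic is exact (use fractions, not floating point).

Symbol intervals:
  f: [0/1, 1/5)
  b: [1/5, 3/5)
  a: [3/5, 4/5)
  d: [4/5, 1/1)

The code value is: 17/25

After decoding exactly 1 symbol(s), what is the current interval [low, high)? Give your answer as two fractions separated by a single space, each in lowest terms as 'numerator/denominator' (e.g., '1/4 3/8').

Step 1: interval [0/1, 1/1), width = 1/1 - 0/1 = 1/1
  'f': [0/1 + 1/1*0/1, 0/1 + 1/1*1/5) = [0/1, 1/5)
  'b': [0/1 + 1/1*1/5, 0/1 + 1/1*3/5) = [1/5, 3/5)
  'a': [0/1 + 1/1*3/5, 0/1 + 1/1*4/5) = [3/5, 4/5) <- contains code 17/25
  'd': [0/1 + 1/1*4/5, 0/1 + 1/1*1/1) = [4/5, 1/1)
  emit 'a', narrow to [3/5, 4/5)

Answer: 3/5 4/5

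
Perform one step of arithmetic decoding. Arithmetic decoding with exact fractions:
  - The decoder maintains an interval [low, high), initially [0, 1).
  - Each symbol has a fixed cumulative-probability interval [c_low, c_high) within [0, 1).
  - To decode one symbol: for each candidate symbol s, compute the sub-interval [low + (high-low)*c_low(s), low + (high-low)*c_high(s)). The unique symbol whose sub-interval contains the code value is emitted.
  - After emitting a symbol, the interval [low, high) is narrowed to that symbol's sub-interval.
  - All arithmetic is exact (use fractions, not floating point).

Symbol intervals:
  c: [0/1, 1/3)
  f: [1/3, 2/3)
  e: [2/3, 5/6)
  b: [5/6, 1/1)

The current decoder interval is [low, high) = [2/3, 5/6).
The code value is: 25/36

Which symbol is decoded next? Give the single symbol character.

Answer: c

Derivation:
Interval width = high − low = 5/6 − 2/3 = 1/6
Scaled code = (code − low) / width = (25/36 − 2/3) / 1/6 = 1/6
  c: [0/1, 1/3) ← scaled code falls here ✓
  f: [1/3, 2/3) 
  e: [2/3, 5/6) 
  b: [5/6, 1/1) 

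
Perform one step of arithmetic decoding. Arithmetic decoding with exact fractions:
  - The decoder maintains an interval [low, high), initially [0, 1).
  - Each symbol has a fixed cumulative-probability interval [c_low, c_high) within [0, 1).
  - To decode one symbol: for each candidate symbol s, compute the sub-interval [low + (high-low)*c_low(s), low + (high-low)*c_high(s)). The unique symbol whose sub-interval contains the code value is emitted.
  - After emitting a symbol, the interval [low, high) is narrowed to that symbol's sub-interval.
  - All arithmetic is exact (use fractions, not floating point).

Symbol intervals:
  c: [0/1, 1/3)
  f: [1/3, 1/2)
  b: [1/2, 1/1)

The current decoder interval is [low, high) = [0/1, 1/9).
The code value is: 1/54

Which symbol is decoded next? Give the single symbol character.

Interval width = high − low = 1/9 − 0/1 = 1/9
Scaled code = (code − low) / width = (1/54 − 0/1) / 1/9 = 1/6
  c: [0/1, 1/3) ← scaled code falls here ✓
  f: [1/3, 1/2) 
  b: [1/2, 1/1) 

Answer: c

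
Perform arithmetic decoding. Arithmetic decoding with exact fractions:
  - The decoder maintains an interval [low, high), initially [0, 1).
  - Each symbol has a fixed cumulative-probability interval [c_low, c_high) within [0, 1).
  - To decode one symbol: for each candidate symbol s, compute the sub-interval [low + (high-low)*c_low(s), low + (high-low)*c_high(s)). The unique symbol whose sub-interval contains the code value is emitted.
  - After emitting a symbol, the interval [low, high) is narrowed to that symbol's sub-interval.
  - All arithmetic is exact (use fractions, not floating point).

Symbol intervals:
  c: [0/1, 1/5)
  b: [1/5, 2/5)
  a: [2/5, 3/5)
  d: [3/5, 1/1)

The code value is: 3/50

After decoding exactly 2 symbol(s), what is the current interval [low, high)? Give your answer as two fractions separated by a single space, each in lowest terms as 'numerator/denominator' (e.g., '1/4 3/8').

Step 1: interval [0/1, 1/1), width = 1/1 - 0/1 = 1/1
  'c': [0/1 + 1/1*0/1, 0/1 + 1/1*1/5) = [0/1, 1/5) <- contains code 3/50
  'b': [0/1 + 1/1*1/5, 0/1 + 1/1*2/5) = [1/5, 2/5)
  'a': [0/1 + 1/1*2/5, 0/1 + 1/1*3/5) = [2/5, 3/5)
  'd': [0/1 + 1/1*3/5, 0/1 + 1/1*1/1) = [3/5, 1/1)
  emit 'c', narrow to [0/1, 1/5)
Step 2: interval [0/1, 1/5), width = 1/5 - 0/1 = 1/5
  'c': [0/1 + 1/5*0/1, 0/1 + 1/5*1/5) = [0/1, 1/25)
  'b': [0/1 + 1/5*1/5, 0/1 + 1/5*2/5) = [1/25, 2/25) <- contains code 3/50
  'a': [0/1 + 1/5*2/5, 0/1 + 1/5*3/5) = [2/25, 3/25)
  'd': [0/1 + 1/5*3/5, 0/1 + 1/5*1/1) = [3/25, 1/5)
  emit 'b', narrow to [1/25, 2/25)

Answer: 1/25 2/25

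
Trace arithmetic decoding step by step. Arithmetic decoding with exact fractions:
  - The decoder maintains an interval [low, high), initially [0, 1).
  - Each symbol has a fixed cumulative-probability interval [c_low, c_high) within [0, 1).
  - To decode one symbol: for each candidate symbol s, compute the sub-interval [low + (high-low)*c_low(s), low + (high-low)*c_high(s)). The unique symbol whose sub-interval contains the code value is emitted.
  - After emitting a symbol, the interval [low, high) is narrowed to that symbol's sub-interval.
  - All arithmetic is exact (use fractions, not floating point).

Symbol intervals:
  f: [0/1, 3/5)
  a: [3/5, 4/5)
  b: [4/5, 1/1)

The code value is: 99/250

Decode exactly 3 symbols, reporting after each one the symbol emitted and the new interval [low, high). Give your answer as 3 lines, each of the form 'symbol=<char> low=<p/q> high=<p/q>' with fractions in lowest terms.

Answer: symbol=f low=0/1 high=3/5
symbol=a low=9/25 high=12/25
symbol=f low=9/25 high=54/125

Derivation:
Step 1: interval [0/1, 1/1), width = 1/1 - 0/1 = 1/1
  'f': [0/1 + 1/1*0/1, 0/1 + 1/1*3/5) = [0/1, 3/5) <- contains code 99/250
  'a': [0/1 + 1/1*3/5, 0/1 + 1/1*4/5) = [3/5, 4/5)
  'b': [0/1 + 1/1*4/5, 0/1 + 1/1*1/1) = [4/5, 1/1)
  emit 'f', narrow to [0/1, 3/5)
Step 2: interval [0/1, 3/5), width = 3/5 - 0/1 = 3/5
  'f': [0/1 + 3/5*0/1, 0/1 + 3/5*3/5) = [0/1, 9/25)
  'a': [0/1 + 3/5*3/5, 0/1 + 3/5*4/5) = [9/25, 12/25) <- contains code 99/250
  'b': [0/1 + 3/5*4/5, 0/1 + 3/5*1/1) = [12/25, 3/5)
  emit 'a', narrow to [9/25, 12/25)
Step 3: interval [9/25, 12/25), width = 12/25 - 9/25 = 3/25
  'f': [9/25 + 3/25*0/1, 9/25 + 3/25*3/5) = [9/25, 54/125) <- contains code 99/250
  'a': [9/25 + 3/25*3/5, 9/25 + 3/25*4/5) = [54/125, 57/125)
  'b': [9/25 + 3/25*4/5, 9/25 + 3/25*1/1) = [57/125, 12/25)
  emit 'f', narrow to [9/25, 54/125)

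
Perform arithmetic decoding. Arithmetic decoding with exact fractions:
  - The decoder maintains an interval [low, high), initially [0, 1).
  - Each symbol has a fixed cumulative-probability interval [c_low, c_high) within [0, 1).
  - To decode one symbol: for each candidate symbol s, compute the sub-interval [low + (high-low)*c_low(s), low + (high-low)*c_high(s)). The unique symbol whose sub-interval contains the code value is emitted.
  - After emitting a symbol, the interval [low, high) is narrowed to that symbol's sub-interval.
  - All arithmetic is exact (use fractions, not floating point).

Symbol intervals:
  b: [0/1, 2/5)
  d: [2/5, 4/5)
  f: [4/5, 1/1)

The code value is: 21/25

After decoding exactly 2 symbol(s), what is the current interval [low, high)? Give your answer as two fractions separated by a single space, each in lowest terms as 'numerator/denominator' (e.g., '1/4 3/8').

Step 1: interval [0/1, 1/1), width = 1/1 - 0/1 = 1/1
  'b': [0/1 + 1/1*0/1, 0/1 + 1/1*2/5) = [0/1, 2/5)
  'd': [0/1 + 1/1*2/5, 0/1 + 1/1*4/5) = [2/5, 4/5)
  'f': [0/1 + 1/1*4/5, 0/1 + 1/1*1/1) = [4/5, 1/1) <- contains code 21/25
  emit 'f', narrow to [4/5, 1/1)
Step 2: interval [4/5, 1/1), width = 1/1 - 4/5 = 1/5
  'b': [4/5 + 1/5*0/1, 4/5 + 1/5*2/5) = [4/5, 22/25) <- contains code 21/25
  'd': [4/5 + 1/5*2/5, 4/5 + 1/5*4/5) = [22/25, 24/25)
  'f': [4/5 + 1/5*4/5, 4/5 + 1/5*1/1) = [24/25, 1/1)
  emit 'b', narrow to [4/5, 22/25)

Answer: 4/5 22/25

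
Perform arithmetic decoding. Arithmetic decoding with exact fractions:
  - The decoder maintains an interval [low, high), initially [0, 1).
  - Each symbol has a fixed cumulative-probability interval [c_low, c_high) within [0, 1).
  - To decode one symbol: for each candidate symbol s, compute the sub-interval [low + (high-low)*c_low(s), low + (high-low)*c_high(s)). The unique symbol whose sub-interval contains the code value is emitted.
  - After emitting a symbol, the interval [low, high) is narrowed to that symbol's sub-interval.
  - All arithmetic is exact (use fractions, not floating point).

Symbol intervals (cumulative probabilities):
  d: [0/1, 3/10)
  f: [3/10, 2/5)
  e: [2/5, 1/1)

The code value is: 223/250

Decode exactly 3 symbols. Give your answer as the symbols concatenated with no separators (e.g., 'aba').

Answer: eee

Derivation:
Step 1: interval [0/1, 1/1), width = 1/1 - 0/1 = 1/1
  'd': [0/1 + 1/1*0/1, 0/1 + 1/1*3/10) = [0/1, 3/10)
  'f': [0/1 + 1/1*3/10, 0/1 + 1/1*2/5) = [3/10, 2/5)
  'e': [0/1 + 1/1*2/5, 0/1 + 1/1*1/1) = [2/5, 1/1) <- contains code 223/250
  emit 'e', narrow to [2/5, 1/1)
Step 2: interval [2/5, 1/1), width = 1/1 - 2/5 = 3/5
  'd': [2/5 + 3/5*0/1, 2/5 + 3/5*3/10) = [2/5, 29/50)
  'f': [2/5 + 3/5*3/10, 2/5 + 3/5*2/5) = [29/50, 16/25)
  'e': [2/5 + 3/5*2/5, 2/5 + 3/5*1/1) = [16/25, 1/1) <- contains code 223/250
  emit 'e', narrow to [16/25, 1/1)
Step 3: interval [16/25, 1/1), width = 1/1 - 16/25 = 9/25
  'd': [16/25 + 9/25*0/1, 16/25 + 9/25*3/10) = [16/25, 187/250)
  'f': [16/25 + 9/25*3/10, 16/25 + 9/25*2/5) = [187/250, 98/125)
  'e': [16/25 + 9/25*2/5, 16/25 + 9/25*1/1) = [98/125, 1/1) <- contains code 223/250
  emit 'e', narrow to [98/125, 1/1)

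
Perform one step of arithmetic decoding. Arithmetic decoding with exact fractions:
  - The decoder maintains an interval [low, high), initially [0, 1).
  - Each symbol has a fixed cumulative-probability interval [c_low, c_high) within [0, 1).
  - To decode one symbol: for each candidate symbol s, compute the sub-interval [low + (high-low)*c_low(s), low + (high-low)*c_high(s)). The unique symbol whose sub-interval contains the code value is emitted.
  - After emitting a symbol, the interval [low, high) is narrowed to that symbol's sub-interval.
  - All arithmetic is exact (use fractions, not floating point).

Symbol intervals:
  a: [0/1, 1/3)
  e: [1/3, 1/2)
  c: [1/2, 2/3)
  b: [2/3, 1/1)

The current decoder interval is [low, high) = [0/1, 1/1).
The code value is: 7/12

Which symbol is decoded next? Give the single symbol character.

Interval width = high − low = 1/1 − 0/1 = 1/1
Scaled code = (code − low) / width = (7/12 − 0/1) / 1/1 = 7/12
  a: [0/1, 1/3) 
  e: [1/3, 1/2) 
  c: [1/2, 2/3) ← scaled code falls here ✓
  b: [2/3, 1/1) 

Answer: c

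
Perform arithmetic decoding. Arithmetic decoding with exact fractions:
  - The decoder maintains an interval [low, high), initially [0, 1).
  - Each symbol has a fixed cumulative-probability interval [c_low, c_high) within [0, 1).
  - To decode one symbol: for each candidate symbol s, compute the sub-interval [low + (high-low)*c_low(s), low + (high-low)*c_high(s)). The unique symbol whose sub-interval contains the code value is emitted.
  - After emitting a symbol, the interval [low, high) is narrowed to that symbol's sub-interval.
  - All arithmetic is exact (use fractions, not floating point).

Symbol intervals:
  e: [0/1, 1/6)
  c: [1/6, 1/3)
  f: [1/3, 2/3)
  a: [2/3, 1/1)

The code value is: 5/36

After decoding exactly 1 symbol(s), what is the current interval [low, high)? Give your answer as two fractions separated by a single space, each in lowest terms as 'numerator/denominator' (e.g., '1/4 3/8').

Step 1: interval [0/1, 1/1), width = 1/1 - 0/1 = 1/1
  'e': [0/1 + 1/1*0/1, 0/1 + 1/1*1/6) = [0/1, 1/6) <- contains code 5/36
  'c': [0/1 + 1/1*1/6, 0/1 + 1/1*1/3) = [1/6, 1/3)
  'f': [0/1 + 1/1*1/3, 0/1 + 1/1*2/3) = [1/3, 2/3)
  'a': [0/1 + 1/1*2/3, 0/1 + 1/1*1/1) = [2/3, 1/1)
  emit 'e', narrow to [0/1, 1/6)

Answer: 0/1 1/6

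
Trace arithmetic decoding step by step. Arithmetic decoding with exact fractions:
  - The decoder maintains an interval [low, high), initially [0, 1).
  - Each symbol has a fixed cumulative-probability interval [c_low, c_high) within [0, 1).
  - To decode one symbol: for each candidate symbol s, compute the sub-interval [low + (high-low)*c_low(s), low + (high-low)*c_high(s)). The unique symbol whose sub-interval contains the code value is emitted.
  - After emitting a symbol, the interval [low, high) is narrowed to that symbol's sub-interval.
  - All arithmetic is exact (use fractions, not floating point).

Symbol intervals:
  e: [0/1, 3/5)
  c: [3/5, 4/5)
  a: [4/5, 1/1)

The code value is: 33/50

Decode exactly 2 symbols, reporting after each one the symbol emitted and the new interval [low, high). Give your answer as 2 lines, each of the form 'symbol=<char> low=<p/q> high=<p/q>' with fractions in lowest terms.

Step 1: interval [0/1, 1/1), width = 1/1 - 0/1 = 1/1
  'e': [0/1 + 1/1*0/1, 0/1 + 1/1*3/5) = [0/1, 3/5)
  'c': [0/1 + 1/1*3/5, 0/1 + 1/1*4/5) = [3/5, 4/5) <- contains code 33/50
  'a': [0/1 + 1/1*4/5, 0/1 + 1/1*1/1) = [4/5, 1/1)
  emit 'c', narrow to [3/5, 4/5)
Step 2: interval [3/5, 4/5), width = 4/5 - 3/5 = 1/5
  'e': [3/5 + 1/5*0/1, 3/5 + 1/5*3/5) = [3/5, 18/25) <- contains code 33/50
  'c': [3/5 + 1/5*3/5, 3/5 + 1/5*4/5) = [18/25, 19/25)
  'a': [3/5 + 1/5*4/5, 3/5 + 1/5*1/1) = [19/25, 4/5)
  emit 'e', narrow to [3/5, 18/25)

Answer: symbol=c low=3/5 high=4/5
symbol=e low=3/5 high=18/25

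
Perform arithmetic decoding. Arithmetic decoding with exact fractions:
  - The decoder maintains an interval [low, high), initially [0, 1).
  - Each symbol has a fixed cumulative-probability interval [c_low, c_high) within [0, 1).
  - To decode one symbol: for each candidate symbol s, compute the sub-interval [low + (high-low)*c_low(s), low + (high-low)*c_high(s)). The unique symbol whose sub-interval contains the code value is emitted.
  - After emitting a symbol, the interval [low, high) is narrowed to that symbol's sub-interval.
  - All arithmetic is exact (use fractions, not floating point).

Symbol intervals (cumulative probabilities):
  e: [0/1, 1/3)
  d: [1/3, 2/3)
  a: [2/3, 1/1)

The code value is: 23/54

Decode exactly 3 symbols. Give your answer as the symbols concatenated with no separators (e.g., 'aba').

Step 1: interval [0/1, 1/1), width = 1/1 - 0/1 = 1/1
  'e': [0/1 + 1/1*0/1, 0/1 + 1/1*1/3) = [0/1, 1/3)
  'd': [0/1 + 1/1*1/3, 0/1 + 1/1*2/3) = [1/3, 2/3) <- contains code 23/54
  'a': [0/1 + 1/1*2/3, 0/1 + 1/1*1/1) = [2/3, 1/1)
  emit 'd', narrow to [1/3, 2/3)
Step 2: interval [1/3, 2/3), width = 2/3 - 1/3 = 1/3
  'e': [1/3 + 1/3*0/1, 1/3 + 1/3*1/3) = [1/3, 4/9) <- contains code 23/54
  'd': [1/3 + 1/3*1/3, 1/3 + 1/3*2/3) = [4/9, 5/9)
  'a': [1/3 + 1/3*2/3, 1/3 + 1/3*1/1) = [5/9, 2/3)
  emit 'e', narrow to [1/3, 4/9)
Step 3: interval [1/3, 4/9), width = 4/9 - 1/3 = 1/9
  'e': [1/3 + 1/9*0/1, 1/3 + 1/9*1/3) = [1/3, 10/27)
  'd': [1/3 + 1/9*1/3, 1/3 + 1/9*2/3) = [10/27, 11/27)
  'a': [1/3 + 1/9*2/3, 1/3 + 1/9*1/1) = [11/27, 4/9) <- contains code 23/54
  emit 'a', narrow to [11/27, 4/9)

Answer: dea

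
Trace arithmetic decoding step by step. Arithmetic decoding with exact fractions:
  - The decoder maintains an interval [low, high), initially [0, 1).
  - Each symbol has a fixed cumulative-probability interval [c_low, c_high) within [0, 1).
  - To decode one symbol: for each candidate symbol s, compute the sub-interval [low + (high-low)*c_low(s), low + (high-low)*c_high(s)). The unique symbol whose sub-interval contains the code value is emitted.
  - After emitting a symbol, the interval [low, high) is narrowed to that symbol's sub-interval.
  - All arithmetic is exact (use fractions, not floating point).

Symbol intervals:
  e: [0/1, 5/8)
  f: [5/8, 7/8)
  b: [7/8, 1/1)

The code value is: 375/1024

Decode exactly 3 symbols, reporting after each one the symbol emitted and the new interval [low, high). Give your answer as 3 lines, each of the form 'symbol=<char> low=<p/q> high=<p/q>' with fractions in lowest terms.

Step 1: interval [0/1, 1/1), width = 1/1 - 0/1 = 1/1
  'e': [0/1 + 1/1*0/1, 0/1 + 1/1*5/8) = [0/1, 5/8) <- contains code 375/1024
  'f': [0/1 + 1/1*5/8, 0/1 + 1/1*7/8) = [5/8, 7/8)
  'b': [0/1 + 1/1*7/8, 0/1 + 1/1*1/1) = [7/8, 1/1)
  emit 'e', narrow to [0/1, 5/8)
Step 2: interval [0/1, 5/8), width = 5/8 - 0/1 = 5/8
  'e': [0/1 + 5/8*0/1, 0/1 + 5/8*5/8) = [0/1, 25/64) <- contains code 375/1024
  'f': [0/1 + 5/8*5/8, 0/1 + 5/8*7/8) = [25/64, 35/64)
  'b': [0/1 + 5/8*7/8, 0/1 + 5/8*1/1) = [35/64, 5/8)
  emit 'e', narrow to [0/1, 25/64)
Step 3: interval [0/1, 25/64), width = 25/64 - 0/1 = 25/64
  'e': [0/1 + 25/64*0/1, 0/1 + 25/64*5/8) = [0/1, 125/512)
  'f': [0/1 + 25/64*5/8, 0/1 + 25/64*7/8) = [125/512, 175/512)
  'b': [0/1 + 25/64*7/8, 0/1 + 25/64*1/1) = [175/512, 25/64) <- contains code 375/1024
  emit 'b', narrow to [175/512, 25/64)

Answer: symbol=e low=0/1 high=5/8
symbol=e low=0/1 high=25/64
symbol=b low=175/512 high=25/64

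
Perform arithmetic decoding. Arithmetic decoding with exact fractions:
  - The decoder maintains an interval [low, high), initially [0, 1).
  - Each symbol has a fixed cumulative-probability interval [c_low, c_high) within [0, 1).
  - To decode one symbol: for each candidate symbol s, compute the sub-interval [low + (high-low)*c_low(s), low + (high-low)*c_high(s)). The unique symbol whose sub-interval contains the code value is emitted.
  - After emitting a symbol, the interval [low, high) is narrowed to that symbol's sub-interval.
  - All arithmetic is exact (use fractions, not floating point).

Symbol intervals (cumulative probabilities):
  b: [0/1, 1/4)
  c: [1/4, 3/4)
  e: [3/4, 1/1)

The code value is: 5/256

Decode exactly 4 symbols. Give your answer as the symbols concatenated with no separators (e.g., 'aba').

Answer: bbcb

Derivation:
Step 1: interval [0/1, 1/1), width = 1/1 - 0/1 = 1/1
  'b': [0/1 + 1/1*0/1, 0/1 + 1/1*1/4) = [0/1, 1/4) <- contains code 5/256
  'c': [0/1 + 1/1*1/4, 0/1 + 1/1*3/4) = [1/4, 3/4)
  'e': [0/1 + 1/1*3/4, 0/1 + 1/1*1/1) = [3/4, 1/1)
  emit 'b', narrow to [0/1, 1/4)
Step 2: interval [0/1, 1/4), width = 1/4 - 0/1 = 1/4
  'b': [0/1 + 1/4*0/1, 0/1 + 1/4*1/4) = [0/1, 1/16) <- contains code 5/256
  'c': [0/1 + 1/4*1/4, 0/1 + 1/4*3/4) = [1/16, 3/16)
  'e': [0/1 + 1/4*3/4, 0/1 + 1/4*1/1) = [3/16, 1/4)
  emit 'b', narrow to [0/1, 1/16)
Step 3: interval [0/1, 1/16), width = 1/16 - 0/1 = 1/16
  'b': [0/1 + 1/16*0/1, 0/1 + 1/16*1/4) = [0/1, 1/64)
  'c': [0/1 + 1/16*1/4, 0/1 + 1/16*3/4) = [1/64, 3/64) <- contains code 5/256
  'e': [0/1 + 1/16*3/4, 0/1 + 1/16*1/1) = [3/64, 1/16)
  emit 'c', narrow to [1/64, 3/64)
Step 4: interval [1/64, 3/64), width = 3/64 - 1/64 = 1/32
  'b': [1/64 + 1/32*0/1, 1/64 + 1/32*1/4) = [1/64, 3/128) <- contains code 5/256
  'c': [1/64 + 1/32*1/4, 1/64 + 1/32*3/4) = [3/128, 5/128)
  'e': [1/64 + 1/32*3/4, 1/64 + 1/32*1/1) = [5/128, 3/64)
  emit 'b', narrow to [1/64, 3/128)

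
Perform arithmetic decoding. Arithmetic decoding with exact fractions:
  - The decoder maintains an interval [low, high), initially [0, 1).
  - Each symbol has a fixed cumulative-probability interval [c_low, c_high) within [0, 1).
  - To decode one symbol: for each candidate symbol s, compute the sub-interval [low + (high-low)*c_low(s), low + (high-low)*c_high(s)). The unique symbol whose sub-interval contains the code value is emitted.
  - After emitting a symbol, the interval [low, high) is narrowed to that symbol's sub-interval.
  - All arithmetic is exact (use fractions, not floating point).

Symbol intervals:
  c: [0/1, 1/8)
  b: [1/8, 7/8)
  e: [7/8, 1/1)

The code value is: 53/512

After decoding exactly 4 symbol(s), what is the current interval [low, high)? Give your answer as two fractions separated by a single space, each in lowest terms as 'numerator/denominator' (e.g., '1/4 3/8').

Step 1: interval [0/1, 1/1), width = 1/1 - 0/1 = 1/1
  'c': [0/1 + 1/1*0/1, 0/1 + 1/1*1/8) = [0/1, 1/8) <- contains code 53/512
  'b': [0/1 + 1/1*1/8, 0/1 + 1/1*7/8) = [1/8, 7/8)
  'e': [0/1 + 1/1*7/8, 0/1 + 1/1*1/1) = [7/8, 1/1)
  emit 'c', narrow to [0/1, 1/8)
Step 2: interval [0/1, 1/8), width = 1/8 - 0/1 = 1/8
  'c': [0/1 + 1/8*0/1, 0/1 + 1/8*1/8) = [0/1, 1/64)
  'b': [0/1 + 1/8*1/8, 0/1 + 1/8*7/8) = [1/64, 7/64) <- contains code 53/512
  'e': [0/1 + 1/8*7/8, 0/1 + 1/8*1/1) = [7/64, 1/8)
  emit 'b', narrow to [1/64, 7/64)
Step 3: interval [1/64, 7/64), width = 7/64 - 1/64 = 3/32
  'c': [1/64 + 3/32*0/1, 1/64 + 3/32*1/8) = [1/64, 7/256)
  'b': [1/64 + 3/32*1/8, 1/64 + 3/32*7/8) = [7/256, 25/256)
  'e': [1/64 + 3/32*7/8, 1/64 + 3/32*1/1) = [25/256, 7/64) <- contains code 53/512
  emit 'e', narrow to [25/256, 7/64)
Step 4: interval [25/256, 7/64), width = 7/64 - 25/256 = 3/256
  'c': [25/256 + 3/256*0/1, 25/256 + 3/256*1/8) = [25/256, 203/2048)
  'b': [25/256 + 3/256*1/8, 25/256 + 3/256*7/8) = [203/2048, 221/2048) <- contains code 53/512
  'e': [25/256 + 3/256*7/8, 25/256 + 3/256*1/1) = [221/2048, 7/64)
  emit 'b', narrow to [203/2048, 221/2048)

Answer: 203/2048 221/2048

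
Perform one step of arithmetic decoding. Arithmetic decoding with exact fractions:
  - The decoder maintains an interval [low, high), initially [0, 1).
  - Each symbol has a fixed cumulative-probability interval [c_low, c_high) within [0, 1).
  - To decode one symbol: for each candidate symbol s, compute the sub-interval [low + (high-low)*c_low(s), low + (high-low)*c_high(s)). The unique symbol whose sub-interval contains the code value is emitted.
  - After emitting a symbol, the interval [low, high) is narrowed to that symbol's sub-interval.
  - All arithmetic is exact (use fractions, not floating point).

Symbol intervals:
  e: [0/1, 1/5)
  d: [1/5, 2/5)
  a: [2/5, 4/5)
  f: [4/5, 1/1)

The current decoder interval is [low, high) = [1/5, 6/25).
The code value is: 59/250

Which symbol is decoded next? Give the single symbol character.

Answer: f

Derivation:
Interval width = high − low = 6/25 − 1/5 = 1/25
Scaled code = (code − low) / width = (59/250 − 1/5) / 1/25 = 9/10
  e: [0/1, 1/5) 
  d: [1/5, 2/5) 
  a: [2/5, 4/5) 
  f: [4/5, 1/1) ← scaled code falls here ✓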